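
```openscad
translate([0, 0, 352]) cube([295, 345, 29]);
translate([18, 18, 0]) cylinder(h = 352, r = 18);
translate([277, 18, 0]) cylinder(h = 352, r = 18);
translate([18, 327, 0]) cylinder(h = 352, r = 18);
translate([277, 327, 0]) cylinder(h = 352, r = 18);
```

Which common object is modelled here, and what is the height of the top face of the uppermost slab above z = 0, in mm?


A stool. The seat height is 381 mm.

A 295×345×29 slab at z = 352 on four corner cylinders — a stool. The seat top is 352 + 29 = 381 mm.


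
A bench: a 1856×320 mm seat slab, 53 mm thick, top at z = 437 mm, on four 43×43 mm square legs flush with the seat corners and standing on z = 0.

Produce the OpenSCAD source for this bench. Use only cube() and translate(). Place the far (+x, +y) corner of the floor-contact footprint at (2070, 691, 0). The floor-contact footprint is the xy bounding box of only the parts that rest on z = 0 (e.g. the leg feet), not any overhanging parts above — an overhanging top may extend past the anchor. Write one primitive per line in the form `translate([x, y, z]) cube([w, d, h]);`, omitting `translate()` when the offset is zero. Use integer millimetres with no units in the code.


// leg_h = 437 − 53 = 384
translate([214, 371, 384]) cube([1856, 320, 53]);
translate([214, 371, 0]) cube([43, 43, 384]);
translate([214, 648, 0]) cube([43, 43, 384]);
translate([2027, 371, 0]) cube([43, 43, 384]);
translate([2027, 648, 0]) cube([43, 43, 384]);


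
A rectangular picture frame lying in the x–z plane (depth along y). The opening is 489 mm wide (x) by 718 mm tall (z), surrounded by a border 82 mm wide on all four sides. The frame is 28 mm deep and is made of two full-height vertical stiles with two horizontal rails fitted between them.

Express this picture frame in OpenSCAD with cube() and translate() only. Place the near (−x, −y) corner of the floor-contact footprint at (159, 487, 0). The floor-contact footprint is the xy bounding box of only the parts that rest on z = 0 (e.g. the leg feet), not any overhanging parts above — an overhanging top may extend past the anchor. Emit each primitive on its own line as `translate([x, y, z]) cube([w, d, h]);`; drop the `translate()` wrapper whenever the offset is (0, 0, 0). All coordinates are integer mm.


translate([159, 487, 0]) cube([82, 28, 882]);
translate([730, 487, 0]) cube([82, 28, 882]);
translate([241, 487, 0]) cube([489, 28, 82]);
translate([241, 487, 800]) cube([489, 28, 82]);


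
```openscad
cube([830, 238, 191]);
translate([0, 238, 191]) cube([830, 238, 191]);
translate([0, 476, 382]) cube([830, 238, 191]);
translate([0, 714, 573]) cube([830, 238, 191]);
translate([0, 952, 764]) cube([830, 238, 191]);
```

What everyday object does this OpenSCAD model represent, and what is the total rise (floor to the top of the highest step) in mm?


A staircase. The total rise is 955 mm.

5 identical blocks, each offset up and back from the previous — a staircase. Each step is 191 mm tall and there are 5 of them, so the total rise is 5 × 191 = 955 mm.


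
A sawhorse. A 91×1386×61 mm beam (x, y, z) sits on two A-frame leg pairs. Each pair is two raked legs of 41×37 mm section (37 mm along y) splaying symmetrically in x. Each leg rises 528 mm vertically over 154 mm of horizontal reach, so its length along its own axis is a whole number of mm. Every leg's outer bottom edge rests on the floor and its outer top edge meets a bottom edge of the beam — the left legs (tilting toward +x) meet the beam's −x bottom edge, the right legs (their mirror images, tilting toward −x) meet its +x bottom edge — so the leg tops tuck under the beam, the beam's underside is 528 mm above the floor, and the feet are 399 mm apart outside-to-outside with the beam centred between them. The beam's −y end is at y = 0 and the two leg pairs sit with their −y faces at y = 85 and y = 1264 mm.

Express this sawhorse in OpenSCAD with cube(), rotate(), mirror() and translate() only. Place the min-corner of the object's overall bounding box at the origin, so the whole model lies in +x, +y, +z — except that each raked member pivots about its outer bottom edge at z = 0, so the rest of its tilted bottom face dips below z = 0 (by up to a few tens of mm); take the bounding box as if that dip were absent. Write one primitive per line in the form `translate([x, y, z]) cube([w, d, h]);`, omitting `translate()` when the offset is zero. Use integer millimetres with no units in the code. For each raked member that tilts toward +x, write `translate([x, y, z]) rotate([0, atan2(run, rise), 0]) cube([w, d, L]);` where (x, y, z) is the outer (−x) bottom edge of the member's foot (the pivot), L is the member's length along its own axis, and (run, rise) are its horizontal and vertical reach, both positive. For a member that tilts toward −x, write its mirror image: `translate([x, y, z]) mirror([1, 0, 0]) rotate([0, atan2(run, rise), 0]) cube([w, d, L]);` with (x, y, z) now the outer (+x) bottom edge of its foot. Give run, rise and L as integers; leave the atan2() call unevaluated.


translate([154, 0, 528]) cube([91, 1386, 61]);
translate([0, 85, 0]) rotate([0, atan2(154, 528), 0]) cube([41, 37, 550]);
translate([399, 85, 0]) mirror([1, 0, 0]) rotate([0, atan2(154, 528), 0]) cube([41, 37, 550]);
translate([0, 1264, 0]) rotate([0, atan2(154, 528), 0]) cube([41, 37, 550]);
translate([399, 1264, 0]) mirror([1, 0, 0]) rotate([0, atan2(154, 528), 0]) cube([41, 37, 550]);


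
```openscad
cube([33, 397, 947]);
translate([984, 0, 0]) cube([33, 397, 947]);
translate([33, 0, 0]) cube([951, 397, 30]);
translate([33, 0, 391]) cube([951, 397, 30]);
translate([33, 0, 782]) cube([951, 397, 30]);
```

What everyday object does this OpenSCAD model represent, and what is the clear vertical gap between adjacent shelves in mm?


A bookshelf. The clear shelf gap is 361 mm.

Two tall side panels with 3 horizontal boards between them — a bookshelf. The first two shelf undersides are at z = 0 and z = 391; with shelf thickness 30, the clear gap is 391 − 0 − 30 = 361 mm.


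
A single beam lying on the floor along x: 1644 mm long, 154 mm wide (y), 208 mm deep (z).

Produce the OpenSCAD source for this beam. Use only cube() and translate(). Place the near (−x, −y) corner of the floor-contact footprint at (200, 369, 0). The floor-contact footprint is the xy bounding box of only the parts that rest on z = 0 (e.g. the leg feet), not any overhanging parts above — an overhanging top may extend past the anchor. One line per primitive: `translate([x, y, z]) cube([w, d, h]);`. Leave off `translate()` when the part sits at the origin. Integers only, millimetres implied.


translate([200, 369, 0]) cube([1644, 154, 208]);


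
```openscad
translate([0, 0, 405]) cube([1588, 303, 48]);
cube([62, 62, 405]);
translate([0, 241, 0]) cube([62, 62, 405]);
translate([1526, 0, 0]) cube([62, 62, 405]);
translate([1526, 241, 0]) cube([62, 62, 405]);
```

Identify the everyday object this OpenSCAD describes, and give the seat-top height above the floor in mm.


A bench. The seat-top height is 453 mm.

A long slab on four corner posts — a bench. The slab sits at z = 405 with thickness 48, so the top is 405 + 48 = 453 mm.


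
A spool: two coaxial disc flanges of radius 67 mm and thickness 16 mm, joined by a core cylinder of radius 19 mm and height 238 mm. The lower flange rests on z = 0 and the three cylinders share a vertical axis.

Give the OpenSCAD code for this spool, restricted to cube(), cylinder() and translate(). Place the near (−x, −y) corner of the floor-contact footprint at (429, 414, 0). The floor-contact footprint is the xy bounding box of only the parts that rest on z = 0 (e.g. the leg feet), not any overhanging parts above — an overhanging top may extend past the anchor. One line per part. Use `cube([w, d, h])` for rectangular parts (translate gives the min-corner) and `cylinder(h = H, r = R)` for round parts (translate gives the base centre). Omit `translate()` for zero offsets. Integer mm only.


translate([496, 481, 0]) cylinder(h = 16, r = 67);
translate([496, 481, 16]) cylinder(h = 238, r = 19);
translate([496, 481, 254]) cylinder(h = 16, r = 67);


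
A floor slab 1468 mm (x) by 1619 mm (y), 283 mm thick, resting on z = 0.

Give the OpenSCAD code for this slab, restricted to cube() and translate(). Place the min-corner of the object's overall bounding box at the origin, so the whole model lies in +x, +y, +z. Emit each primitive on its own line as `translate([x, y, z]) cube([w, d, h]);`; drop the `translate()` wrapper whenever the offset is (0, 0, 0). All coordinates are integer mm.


cube([1468, 1619, 283]);


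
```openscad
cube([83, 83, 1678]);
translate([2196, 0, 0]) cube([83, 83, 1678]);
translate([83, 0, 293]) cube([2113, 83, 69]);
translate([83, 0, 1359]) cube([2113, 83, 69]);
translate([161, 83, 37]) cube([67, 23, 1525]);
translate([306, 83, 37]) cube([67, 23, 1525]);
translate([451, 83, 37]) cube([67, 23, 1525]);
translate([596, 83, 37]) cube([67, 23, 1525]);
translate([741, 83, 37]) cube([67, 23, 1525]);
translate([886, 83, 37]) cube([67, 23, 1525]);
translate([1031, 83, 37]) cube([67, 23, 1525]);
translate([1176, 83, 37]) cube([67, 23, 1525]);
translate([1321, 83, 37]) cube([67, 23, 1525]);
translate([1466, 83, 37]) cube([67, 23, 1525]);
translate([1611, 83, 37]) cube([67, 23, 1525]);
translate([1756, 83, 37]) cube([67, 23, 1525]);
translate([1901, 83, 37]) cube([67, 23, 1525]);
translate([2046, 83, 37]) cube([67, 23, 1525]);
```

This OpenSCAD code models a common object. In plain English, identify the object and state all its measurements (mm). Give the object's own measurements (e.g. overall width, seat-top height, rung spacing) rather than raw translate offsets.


A fence section. Two 83×83 mm posts, 1678 mm tall, stand on the floor with a clear span of 2113 mm between their inner faces. Two horizontal rails of 83×69 mm section span the gap between the posts with their undersides at z = 293 mm and z = 1359 mm, flush with the posts' −y face. 14 pickets, each 67 mm wide, 23 mm thick and 1525 mm tall, are fixed to the +y face of the rails with their bottoms at z = 37 mm, spaced across the span with a 78 mm gap after the −x post and between neighbouring pickets, with 83 mm left before the +x post.


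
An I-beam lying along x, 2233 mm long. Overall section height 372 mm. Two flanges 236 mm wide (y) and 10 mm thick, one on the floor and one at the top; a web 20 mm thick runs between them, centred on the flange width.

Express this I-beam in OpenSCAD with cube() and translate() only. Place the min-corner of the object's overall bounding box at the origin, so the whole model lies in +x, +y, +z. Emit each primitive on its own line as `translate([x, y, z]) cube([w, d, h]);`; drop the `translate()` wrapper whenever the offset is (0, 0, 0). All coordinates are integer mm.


cube([2233, 236, 10]);
translate([0, 108, 10]) cube([2233, 20, 352]);
translate([0, 0, 362]) cube([2233, 236, 10]);


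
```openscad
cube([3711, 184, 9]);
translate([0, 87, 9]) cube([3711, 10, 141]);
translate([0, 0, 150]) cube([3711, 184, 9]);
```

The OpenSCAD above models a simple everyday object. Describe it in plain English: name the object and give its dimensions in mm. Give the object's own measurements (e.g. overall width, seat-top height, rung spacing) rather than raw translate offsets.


An I-beam lying along x, 3711 mm long. Overall section height 159 mm. Two flanges 184 mm wide (y) and 9 mm thick, one on the floor and one at the top; a web 10 mm thick runs between them, centred on the flange width.


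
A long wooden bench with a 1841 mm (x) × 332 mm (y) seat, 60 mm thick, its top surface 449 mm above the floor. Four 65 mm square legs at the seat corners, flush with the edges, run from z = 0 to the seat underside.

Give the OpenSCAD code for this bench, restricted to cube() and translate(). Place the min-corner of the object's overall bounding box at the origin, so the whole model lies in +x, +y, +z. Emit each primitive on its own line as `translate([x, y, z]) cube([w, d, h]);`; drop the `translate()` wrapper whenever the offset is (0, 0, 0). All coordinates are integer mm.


translate([0, 0, 389]) cube([1841, 332, 60]);
cube([65, 65, 389]);
translate([0, 267, 0]) cube([65, 65, 389]);
translate([1776, 0, 0]) cube([65, 65, 389]);
translate([1776, 267, 0]) cube([65, 65, 389]);


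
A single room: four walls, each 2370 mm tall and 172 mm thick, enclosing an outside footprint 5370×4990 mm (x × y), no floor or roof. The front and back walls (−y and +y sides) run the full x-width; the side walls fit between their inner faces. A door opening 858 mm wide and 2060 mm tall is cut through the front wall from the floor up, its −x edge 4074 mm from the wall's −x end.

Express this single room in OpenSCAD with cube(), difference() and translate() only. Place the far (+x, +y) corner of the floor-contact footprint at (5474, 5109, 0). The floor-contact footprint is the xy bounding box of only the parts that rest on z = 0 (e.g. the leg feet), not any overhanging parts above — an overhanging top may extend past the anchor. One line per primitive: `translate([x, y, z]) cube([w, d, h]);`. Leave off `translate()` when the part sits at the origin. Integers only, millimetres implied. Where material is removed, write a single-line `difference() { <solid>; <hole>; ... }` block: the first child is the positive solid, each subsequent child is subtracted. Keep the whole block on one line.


difference() { translate([104, 119, 0]) cube([5370, 172, 2370]); translate([4178, 119, 0]) cube([858, 172, 2060]); }
translate([104, 4937, 0]) cube([5370, 172, 2370]);
translate([104, 291, 0]) cube([172, 4646, 2370]);
translate([5302, 291, 0]) cube([172, 4646, 2370]);


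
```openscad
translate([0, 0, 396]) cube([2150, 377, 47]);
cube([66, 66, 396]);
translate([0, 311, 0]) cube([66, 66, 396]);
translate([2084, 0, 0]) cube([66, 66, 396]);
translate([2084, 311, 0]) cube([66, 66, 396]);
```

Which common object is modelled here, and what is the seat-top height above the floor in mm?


A bench. The seat-top height is 443 mm.

A long slab on four corner posts — a bench. The slab sits at z = 396 with thickness 47, so the top is 396 + 47 = 443 mm.


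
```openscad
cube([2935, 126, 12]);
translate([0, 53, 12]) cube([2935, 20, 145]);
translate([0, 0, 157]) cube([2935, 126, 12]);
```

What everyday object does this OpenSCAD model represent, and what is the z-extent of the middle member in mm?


An I-beam. The web height is 145 mm.

Two wide flanges with a thin centred web — an I-beam. Overall 169 mm minus two 12 mm flanges gives a web of 169 − 2·12 = 145 mm.


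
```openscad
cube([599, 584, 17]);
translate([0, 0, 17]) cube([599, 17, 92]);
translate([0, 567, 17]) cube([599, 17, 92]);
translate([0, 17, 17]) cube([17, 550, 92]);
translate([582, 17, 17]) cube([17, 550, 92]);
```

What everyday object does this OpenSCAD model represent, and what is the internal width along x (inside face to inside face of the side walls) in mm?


An open box. The internal width is 565 mm.

A 599×584 base slab with four walls standing on it — an open box. The base is 599 mm wide and the walls are 17 mm thick, so the internal width is 599 − 2 × 17 = 565 mm.


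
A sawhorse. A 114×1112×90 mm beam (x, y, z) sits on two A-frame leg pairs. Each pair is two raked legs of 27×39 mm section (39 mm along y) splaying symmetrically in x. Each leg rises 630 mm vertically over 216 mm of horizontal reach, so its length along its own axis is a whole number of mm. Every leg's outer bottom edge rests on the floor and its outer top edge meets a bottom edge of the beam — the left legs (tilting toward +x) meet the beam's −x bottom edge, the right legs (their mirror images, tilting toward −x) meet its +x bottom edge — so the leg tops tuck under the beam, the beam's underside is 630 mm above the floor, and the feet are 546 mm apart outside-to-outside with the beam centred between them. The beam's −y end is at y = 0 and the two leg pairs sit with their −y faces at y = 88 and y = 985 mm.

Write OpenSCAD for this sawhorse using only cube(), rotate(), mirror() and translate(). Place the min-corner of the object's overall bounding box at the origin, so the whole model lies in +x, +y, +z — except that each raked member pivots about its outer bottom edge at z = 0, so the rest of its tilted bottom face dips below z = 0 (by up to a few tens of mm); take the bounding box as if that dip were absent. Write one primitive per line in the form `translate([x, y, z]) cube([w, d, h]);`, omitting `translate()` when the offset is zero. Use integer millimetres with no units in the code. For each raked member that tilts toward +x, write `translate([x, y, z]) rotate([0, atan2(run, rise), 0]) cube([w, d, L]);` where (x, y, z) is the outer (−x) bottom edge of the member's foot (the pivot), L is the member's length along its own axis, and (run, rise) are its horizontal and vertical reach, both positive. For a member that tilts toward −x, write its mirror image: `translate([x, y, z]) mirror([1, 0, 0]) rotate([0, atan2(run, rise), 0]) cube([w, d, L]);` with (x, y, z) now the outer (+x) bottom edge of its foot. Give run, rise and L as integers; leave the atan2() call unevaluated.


translate([216, 0, 630]) cube([114, 1112, 90]);
translate([0, 88, 0]) rotate([0, atan2(216, 630), 0]) cube([27, 39, 666]);
translate([546, 88, 0]) mirror([1, 0, 0]) rotate([0, atan2(216, 630), 0]) cube([27, 39, 666]);
translate([0, 985, 0]) rotate([0, atan2(216, 630), 0]) cube([27, 39, 666]);
translate([546, 985, 0]) mirror([1, 0, 0]) rotate([0, atan2(216, 630), 0]) cube([27, 39, 666]);


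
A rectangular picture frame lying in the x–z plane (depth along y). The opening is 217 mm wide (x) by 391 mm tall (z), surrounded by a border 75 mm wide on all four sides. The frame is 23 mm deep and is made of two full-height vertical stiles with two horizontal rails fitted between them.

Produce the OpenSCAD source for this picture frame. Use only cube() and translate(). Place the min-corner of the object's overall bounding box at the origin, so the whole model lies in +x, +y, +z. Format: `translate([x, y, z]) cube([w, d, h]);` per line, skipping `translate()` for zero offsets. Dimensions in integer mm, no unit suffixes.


cube([75, 23, 541]);
translate([292, 0, 0]) cube([75, 23, 541]);
translate([75, 0, 0]) cube([217, 23, 75]);
translate([75, 0, 466]) cube([217, 23, 75]);


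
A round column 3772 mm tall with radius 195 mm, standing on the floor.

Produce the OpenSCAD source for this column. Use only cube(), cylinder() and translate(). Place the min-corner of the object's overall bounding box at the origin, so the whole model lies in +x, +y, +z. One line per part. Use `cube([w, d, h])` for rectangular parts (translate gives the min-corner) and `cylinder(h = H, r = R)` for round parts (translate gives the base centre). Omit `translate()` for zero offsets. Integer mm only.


translate([195, 195, 0]) cylinder(h = 3772, r = 195);


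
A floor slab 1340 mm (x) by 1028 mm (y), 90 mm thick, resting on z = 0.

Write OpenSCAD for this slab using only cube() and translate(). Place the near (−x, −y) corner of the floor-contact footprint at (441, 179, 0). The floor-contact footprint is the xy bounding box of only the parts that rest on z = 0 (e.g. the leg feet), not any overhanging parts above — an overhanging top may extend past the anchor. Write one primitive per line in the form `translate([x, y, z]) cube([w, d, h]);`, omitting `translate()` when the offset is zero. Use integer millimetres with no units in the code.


translate([441, 179, 0]) cube([1340, 1028, 90]);


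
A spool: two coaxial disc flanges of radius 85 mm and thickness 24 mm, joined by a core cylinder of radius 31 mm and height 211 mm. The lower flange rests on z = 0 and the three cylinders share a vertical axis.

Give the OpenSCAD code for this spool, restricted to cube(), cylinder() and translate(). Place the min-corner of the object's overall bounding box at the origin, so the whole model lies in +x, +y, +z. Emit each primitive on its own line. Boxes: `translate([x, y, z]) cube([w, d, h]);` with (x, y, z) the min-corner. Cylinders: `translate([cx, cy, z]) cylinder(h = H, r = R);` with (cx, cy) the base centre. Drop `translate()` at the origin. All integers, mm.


translate([85, 85, 0]) cylinder(h = 24, r = 85);
translate([85, 85, 24]) cylinder(h = 211, r = 31);
translate([85, 85, 235]) cylinder(h = 24, r = 85);


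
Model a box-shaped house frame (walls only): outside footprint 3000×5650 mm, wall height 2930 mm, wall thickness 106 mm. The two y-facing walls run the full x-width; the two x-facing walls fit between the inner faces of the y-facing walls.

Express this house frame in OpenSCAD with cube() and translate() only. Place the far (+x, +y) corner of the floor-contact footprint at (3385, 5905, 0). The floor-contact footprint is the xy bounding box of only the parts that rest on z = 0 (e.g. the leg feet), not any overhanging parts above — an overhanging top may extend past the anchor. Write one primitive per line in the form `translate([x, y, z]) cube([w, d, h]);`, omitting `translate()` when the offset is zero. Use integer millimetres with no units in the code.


translate([385, 255, 0]) cube([3000, 106, 2930]);
translate([385, 5799, 0]) cube([3000, 106, 2930]);
translate([385, 361, 0]) cube([106, 5438, 2930]);
translate([3279, 361, 0]) cube([106, 5438, 2930]);


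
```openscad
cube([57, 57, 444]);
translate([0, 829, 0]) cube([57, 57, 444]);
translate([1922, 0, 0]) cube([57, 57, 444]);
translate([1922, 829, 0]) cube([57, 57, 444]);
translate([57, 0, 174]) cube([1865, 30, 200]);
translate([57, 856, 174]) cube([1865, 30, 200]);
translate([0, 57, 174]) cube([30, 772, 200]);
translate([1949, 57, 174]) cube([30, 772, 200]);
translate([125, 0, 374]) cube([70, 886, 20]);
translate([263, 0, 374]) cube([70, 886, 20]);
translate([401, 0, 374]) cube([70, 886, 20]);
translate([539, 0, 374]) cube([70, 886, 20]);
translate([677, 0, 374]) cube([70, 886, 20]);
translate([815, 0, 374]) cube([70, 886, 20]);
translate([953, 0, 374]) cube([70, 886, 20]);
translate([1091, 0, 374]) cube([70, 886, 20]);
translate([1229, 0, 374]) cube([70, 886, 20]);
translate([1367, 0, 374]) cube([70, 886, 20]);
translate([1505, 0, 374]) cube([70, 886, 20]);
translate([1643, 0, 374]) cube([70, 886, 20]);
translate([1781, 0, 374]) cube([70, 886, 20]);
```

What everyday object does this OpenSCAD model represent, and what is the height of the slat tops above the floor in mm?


A bed frame. The slat-top height is 394 mm.

Four posts, four rails, and a row of slats — a bed frame. Slats sit on the rails at z = 174 + 200 = 374; with slat thickness 20, the top is 394 mm.


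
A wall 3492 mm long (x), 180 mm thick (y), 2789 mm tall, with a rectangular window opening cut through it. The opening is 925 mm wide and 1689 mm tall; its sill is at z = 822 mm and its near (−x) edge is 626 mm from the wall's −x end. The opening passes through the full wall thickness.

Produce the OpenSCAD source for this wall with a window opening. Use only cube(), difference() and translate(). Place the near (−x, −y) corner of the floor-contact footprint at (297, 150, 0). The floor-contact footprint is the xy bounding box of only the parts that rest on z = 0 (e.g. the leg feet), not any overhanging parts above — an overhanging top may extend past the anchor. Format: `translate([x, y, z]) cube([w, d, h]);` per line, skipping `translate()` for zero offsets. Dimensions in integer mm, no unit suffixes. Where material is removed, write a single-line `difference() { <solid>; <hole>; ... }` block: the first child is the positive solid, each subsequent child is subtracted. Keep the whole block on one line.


difference() { translate([297, 150, 0]) cube([3492, 180, 2789]); translate([923, 150, 822]) cube([925, 180, 1689]); }


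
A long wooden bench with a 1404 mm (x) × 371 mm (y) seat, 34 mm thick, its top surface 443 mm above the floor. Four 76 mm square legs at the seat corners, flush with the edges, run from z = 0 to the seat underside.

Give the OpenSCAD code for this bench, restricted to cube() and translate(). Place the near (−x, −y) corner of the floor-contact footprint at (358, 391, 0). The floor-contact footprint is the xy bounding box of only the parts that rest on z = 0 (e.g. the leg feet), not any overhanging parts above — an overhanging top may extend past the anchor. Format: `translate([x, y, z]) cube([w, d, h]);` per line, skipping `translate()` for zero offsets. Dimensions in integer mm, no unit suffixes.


// leg_h = 443 − 34 = 409
translate([358, 391, 409]) cube([1404, 371, 34]);
translate([358, 391, 0]) cube([76, 76, 409]);
translate([358, 686, 0]) cube([76, 76, 409]);
translate([1686, 391, 0]) cube([76, 76, 409]);
translate([1686, 686, 0]) cube([76, 76, 409]);


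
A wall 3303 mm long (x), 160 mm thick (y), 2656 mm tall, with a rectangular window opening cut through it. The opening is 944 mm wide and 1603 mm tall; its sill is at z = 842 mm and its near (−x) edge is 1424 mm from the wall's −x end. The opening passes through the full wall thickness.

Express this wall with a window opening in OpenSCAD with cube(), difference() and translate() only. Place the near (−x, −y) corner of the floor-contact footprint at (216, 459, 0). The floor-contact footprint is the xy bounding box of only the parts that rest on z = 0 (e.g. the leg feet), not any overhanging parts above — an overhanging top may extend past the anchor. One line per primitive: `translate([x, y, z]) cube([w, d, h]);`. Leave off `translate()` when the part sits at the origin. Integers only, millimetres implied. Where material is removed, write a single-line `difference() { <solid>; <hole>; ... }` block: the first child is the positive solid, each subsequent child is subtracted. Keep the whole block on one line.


difference() { translate([216, 459, 0]) cube([3303, 160, 2656]); translate([1640, 459, 842]) cube([944, 160, 1603]); }


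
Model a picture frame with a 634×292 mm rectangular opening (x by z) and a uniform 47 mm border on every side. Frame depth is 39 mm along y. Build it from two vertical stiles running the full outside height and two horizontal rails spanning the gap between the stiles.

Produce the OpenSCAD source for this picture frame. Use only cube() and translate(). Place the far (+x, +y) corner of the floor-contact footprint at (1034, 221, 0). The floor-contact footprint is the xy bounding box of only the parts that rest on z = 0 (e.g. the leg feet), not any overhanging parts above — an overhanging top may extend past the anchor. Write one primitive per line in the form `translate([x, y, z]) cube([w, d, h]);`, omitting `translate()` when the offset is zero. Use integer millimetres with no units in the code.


translate([306, 182, 0]) cube([47, 39, 386]);
translate([987, 182, 0]) cube([47, 39, 386]);
translate([353, 182, 0]) cube([634, 39, 47]);
translate([353, 182, 339]) cube([634, 39, 47]);


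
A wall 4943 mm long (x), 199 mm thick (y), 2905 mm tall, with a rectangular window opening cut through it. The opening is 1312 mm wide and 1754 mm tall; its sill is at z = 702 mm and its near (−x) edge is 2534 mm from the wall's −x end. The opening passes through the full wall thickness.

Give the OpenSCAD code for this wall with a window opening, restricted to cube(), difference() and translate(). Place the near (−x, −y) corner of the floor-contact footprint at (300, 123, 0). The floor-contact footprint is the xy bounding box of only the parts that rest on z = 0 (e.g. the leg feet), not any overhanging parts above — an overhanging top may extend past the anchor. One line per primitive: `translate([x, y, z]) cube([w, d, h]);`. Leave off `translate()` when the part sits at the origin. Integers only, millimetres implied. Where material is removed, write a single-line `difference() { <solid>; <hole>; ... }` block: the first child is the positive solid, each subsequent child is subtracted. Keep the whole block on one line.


difference() { translate([300, 123, 0]) cube([4943, 199, 2905]); translate([2834, 123, 702]) cube([1312, 199, 1754]); }


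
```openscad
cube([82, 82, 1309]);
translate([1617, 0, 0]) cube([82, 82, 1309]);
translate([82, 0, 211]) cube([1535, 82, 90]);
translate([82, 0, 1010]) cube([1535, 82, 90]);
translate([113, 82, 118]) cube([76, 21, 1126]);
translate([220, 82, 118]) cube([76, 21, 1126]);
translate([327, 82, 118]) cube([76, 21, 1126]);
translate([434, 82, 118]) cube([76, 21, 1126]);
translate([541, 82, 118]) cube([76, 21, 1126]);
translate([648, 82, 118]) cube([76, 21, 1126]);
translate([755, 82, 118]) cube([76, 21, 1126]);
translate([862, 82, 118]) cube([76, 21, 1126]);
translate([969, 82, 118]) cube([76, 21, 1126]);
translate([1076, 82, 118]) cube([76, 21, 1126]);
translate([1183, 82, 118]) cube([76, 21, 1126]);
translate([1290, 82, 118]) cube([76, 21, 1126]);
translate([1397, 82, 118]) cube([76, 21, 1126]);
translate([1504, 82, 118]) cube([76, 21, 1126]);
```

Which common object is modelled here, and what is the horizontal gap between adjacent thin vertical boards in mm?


A fence section. The picket gap is 31 mm.

Two posts, two rails, 14 pickets — a fence section. Span 1535 mm holds 14 pickets of 76 mm with 15 equal gaps: ⌊(1535 − 14·76) / 15⌋ = 31 mm.


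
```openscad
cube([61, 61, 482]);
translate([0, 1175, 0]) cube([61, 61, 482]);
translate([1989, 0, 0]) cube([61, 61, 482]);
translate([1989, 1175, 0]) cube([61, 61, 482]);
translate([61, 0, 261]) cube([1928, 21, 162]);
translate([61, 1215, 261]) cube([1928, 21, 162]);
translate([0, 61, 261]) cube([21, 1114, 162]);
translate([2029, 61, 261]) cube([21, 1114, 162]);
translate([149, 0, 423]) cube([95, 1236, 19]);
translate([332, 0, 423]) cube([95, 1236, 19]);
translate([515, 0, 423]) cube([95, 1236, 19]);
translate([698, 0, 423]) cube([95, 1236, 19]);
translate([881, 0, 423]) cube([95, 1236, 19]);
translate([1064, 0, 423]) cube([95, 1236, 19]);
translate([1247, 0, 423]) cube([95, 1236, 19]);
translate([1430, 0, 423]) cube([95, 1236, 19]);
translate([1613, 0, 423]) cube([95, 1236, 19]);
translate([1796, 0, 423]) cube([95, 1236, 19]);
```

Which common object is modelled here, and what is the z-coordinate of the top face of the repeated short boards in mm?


A bed frame. The slat-top height is 442 mm.

Four posts, four rails, and a row of slats — a bed frame. Slats sit on the rails at z = 261 + 162 = 423; with slat thickness 19, the top is 442 mm.


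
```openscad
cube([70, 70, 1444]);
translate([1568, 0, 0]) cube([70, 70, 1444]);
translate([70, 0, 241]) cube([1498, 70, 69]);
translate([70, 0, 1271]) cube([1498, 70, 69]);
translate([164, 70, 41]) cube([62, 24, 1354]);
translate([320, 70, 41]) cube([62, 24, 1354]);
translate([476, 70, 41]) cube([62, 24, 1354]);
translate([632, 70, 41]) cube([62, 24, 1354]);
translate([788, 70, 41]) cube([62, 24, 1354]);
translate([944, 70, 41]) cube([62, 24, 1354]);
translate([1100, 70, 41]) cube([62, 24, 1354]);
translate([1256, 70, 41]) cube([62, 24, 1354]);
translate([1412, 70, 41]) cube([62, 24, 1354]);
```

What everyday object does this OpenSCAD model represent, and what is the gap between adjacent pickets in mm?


A fence section. The picket gap is 94 mm.

Two posts, two rails, 9 pickets — a fence section. Span 1498 mm holds 9 pickets of 62 mm with 10 equal gaps: ⌊(1498 − 9·62) / 10⌋ = 94 mm.


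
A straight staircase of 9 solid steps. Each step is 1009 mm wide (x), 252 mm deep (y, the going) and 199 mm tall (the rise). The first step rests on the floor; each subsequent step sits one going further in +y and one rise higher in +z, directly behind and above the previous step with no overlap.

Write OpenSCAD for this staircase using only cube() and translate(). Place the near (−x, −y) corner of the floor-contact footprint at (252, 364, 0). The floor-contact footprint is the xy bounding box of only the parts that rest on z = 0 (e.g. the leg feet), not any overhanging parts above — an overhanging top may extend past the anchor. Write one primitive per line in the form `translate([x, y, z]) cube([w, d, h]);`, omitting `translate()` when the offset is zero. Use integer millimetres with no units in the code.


translate([252, 364, 0]) cube([1009, 252, 199]);
translate([252, 616, 199]) cube([1009, 252, 199]);
translate([252, 868, 398]) cube([1009, 252, 199]);
translate([252, 1120, 597]) cube([1009, 252, 199]);
translate([252, 1372, 796]) cube([1009, 252, 199]);
translate([252, 1624, 995]) cube([1009, 252, 199]);
translate([252, 1876, 1194]) cube([1009, 252, 199]);
translate([252, 2128, 1393]) cube([1009, 252, 199]);
translate([252, 2380, 1592]) cube([1009, 252, 199]);


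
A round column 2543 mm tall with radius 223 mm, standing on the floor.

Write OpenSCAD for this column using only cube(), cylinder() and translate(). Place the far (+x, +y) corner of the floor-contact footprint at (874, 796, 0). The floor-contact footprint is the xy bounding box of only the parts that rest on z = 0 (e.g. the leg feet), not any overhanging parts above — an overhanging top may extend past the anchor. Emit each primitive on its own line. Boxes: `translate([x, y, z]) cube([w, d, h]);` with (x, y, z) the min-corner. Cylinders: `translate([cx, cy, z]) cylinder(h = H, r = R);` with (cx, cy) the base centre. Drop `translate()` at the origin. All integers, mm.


translate([651, 573, 0]) cylinder(h = 2543, r = 223);


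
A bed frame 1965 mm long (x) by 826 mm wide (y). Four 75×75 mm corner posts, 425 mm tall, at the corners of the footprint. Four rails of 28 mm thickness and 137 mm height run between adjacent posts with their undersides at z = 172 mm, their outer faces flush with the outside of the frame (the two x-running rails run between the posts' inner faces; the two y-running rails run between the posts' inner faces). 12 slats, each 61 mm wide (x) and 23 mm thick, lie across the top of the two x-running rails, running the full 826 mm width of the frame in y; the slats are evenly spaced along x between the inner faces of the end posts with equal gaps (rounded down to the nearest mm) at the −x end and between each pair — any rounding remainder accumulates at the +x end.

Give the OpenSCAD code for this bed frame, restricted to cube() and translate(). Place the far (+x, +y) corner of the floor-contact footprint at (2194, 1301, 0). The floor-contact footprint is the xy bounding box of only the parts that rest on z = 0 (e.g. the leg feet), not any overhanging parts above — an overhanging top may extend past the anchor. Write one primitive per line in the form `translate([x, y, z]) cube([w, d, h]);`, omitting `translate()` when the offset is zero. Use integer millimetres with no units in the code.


// slat z = rail_z + rail_h = 172 + 137 = 309
// slat gap = ⌊(1815 − 12·61) / 13⌋ = 83
translate([229, 475, 0]) cube([75, 75, 425]);
translate([229, 1226, 0]) cube([75, 75, 425]);
translate([2119, 475, 0]) cube([75, 75, 425]);
translate([2119, 1226, 0]) cube([75, 75, 425]);
translate([304, 475, 172]) cube([1815, 28, 137]);
translate([304, 1273, 172]) cube([1815, 28, 137]);
translate([229, 550, 172]) cube([28, 676, 137]);
translate([2166, 550, 172]) cube([28, 676, 137]);
translate([387, 475, 309]) cube([61, 826, 23]);
translate([531, 475, 309]) cube([61, 826, 23]);
translate([675, 475, 309]) cube([61, 826, 23]);
translate([819, 475, 309]) cube([61, 826, 23]);
translate([963, 475, 309]) cube([61, 826, 23]);
translate([1107, 475, 309]) cube([61, 826, 23]);
translate([1251, 475, 309]) cube([61, 826, 23]);
translate([1395, 475, 309]) cube([61, 826, 23]);
translate([1539, 475, 309]) cube([61, 826, 23]);
translate([1683, 475, 309]) cube([61, 826, 23]);
translate([1827, 475, 309]) cube([61, 826, 23]);
translate([1971, 475, 309]) cube([61, 826, 23]);


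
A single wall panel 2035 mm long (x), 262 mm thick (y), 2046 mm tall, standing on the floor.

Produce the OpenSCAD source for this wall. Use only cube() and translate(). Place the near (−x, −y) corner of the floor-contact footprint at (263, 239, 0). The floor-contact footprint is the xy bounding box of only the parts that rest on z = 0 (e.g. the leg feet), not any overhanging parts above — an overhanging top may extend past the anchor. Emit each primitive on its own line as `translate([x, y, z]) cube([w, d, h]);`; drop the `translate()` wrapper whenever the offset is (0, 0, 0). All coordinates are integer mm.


translate([263, 239, 0]) cube([2035, 262, 2046]);


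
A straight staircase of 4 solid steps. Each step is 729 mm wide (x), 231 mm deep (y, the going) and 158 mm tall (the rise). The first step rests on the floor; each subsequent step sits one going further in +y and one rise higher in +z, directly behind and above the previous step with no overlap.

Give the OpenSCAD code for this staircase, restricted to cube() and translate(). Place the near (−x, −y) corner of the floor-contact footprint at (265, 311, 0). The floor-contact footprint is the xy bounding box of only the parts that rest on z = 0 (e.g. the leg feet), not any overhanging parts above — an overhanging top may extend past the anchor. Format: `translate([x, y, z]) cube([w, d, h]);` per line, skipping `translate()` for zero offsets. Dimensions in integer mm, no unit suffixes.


translate([265, 311, 0]) cube([729, 231, 158]);
translate([265, 542, 158]) cube([729, 231, 158]);
translate([265, 773, 316]) cube([729, 231, 158]);
translate([265, 1004, 474]) cube([729, 231, 158]);


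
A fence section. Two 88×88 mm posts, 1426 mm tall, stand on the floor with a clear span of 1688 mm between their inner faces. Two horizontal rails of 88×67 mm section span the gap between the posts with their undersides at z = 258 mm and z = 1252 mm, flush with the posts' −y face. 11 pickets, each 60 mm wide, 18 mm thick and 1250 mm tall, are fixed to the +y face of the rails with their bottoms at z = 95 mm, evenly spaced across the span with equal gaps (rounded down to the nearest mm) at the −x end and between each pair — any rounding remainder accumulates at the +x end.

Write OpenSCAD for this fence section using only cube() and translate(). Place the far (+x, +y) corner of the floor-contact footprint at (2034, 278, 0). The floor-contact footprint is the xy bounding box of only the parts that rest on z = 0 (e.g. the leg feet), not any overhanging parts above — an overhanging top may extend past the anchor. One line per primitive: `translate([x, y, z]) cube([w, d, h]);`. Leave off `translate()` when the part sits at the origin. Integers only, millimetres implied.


translate([170, 190, 0]) cube([88, 88, 1426]);
translate([1946, 190, 0]) cube([88, 88, 1426]);
translate([258, 190, 258]) cube([1688, 88, 67]);
translate([258, 190, 1252]) cube([1688, 88, 67]);
translate([343, 278, 95]) cube([60, 18, 1250]);
translate([488, 278, 95]) cube([60, 18, 1250]);
translate([633, 278, 95]) cube([60, 18, 1250]);
translate([778, 278, 95]) cube([60, 18, 1250]);
translate([923, 278, 95]) cube([60, 18, 1250]);
translate([1068, 278, 95]) cube([60, 18, 1250]);
translate([1213, 278, 95]) cube([60, 18, 1250]);
translate([1358, 278, 95]) cube([60, 18, 1250]);
translate([1503, 278, 95]) cube([60, 18, 1250]);
translate([1648, 278, 95]) cube([60, 18, 1250]);
translate([1793, 278, 95]) cube([60, 18, 1250]);


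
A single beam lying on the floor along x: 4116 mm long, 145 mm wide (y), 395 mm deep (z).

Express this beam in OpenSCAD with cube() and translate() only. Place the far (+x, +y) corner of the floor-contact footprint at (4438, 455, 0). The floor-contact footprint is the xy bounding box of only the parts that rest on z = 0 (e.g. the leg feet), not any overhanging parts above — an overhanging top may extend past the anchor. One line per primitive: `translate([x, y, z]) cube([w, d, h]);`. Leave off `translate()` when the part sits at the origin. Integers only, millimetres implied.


translate([322, 310, 0]) cube([4116, 145, 395]);


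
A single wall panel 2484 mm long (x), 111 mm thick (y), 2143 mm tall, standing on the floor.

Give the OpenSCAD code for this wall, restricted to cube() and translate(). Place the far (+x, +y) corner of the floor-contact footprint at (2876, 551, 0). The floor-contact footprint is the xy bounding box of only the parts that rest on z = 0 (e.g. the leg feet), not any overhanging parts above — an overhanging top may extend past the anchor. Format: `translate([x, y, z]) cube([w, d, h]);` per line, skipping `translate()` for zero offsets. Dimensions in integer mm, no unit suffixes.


translate([392, 440, 0]) cube([2484, 111, 2143]);
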